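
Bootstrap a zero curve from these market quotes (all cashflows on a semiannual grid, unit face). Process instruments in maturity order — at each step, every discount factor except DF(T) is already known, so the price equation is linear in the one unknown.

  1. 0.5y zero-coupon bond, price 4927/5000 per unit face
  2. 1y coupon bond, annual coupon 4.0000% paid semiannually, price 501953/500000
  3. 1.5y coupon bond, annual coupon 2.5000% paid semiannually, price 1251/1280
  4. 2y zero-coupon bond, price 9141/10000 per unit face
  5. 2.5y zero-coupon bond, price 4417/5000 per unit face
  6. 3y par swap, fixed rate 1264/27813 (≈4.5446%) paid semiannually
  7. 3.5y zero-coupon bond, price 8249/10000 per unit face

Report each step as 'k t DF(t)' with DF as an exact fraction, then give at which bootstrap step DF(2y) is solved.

step 1 [0.5y] zero: DF = P = 4927/5000 ≈ 0.985400
step 2 [1y] bond c/2=1/50: DF=(501953/500000 − 1/50·(0.985400))/(1+1/50) = 9649/10000 ≈ 0.964900
step 3 [1.5y] bond c/2=1/80: DF=(1251/1280 − 1/80·(0.985400+0.964900))/(1+1/80) = 2353/2500 ≈ 0.941200
step 4 [2y] zero: DF = P = 9141/10000 ≈ 0.914100
step 5 [2.5y] zero: DF = P = 4417/5000 ≈ 0.883400
step 6 [3y] swap r/2=632/27813: DF=(1 − 632/27813·(0.985400+0.964900+0.941200+0.914100+0.883400))/(1+632/27813) = 546/625 ≈ 0.873600
step 7 [3.5y] zero: DF = P = 8249/10000 ≈ 0.824900

1 1/2 4927/5000
2 1 9649/10000
3 3/2 2353/2500
4 2 9141/10000
5 5/2 4417/5000
6 3 546/625
7 7/2 8249/10000
DF(2y) is solved at step 4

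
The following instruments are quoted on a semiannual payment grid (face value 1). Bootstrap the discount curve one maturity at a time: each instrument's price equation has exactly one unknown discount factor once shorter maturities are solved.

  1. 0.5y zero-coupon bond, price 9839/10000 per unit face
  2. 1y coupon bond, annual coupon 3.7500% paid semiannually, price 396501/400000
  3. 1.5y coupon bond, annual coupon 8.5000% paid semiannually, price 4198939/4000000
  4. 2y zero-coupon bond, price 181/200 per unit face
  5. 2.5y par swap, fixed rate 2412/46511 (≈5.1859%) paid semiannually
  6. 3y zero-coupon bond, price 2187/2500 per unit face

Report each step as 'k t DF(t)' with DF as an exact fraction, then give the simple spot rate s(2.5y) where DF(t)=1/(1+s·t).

1 1/2 9839/10000
2 1 9549/10000
3 3/2 9279/10000
4 2 181/200
5 5/2 4397/5000
6 3 2187/2500
s(2.5y) = (1/(4397/5000) − 1)/(5/2) = 1206/21985 ≈ 5.4856%

step 1 [0.5y] zero: DF = P = 9839/10000 ≈ 0.983900
step 2 [1y] bond c/2=3/160: DF=(396501/400000 − 3/160·(0.983900))/(1+3/160) = 9549/10000 ≈ 0.954900
step 3 [1.5y] bond c/2=17/400: DF=(4198939/4000000 − 17/400·(0.983900+0.954900))/(1+17/400) = 9279/10000 ≈ 0.927900
step 4 [2y] zero: DF = P = 181/200 ≈ 0.905000
step 5 [2.5y] swap r/2=1206/46511: DF=(1 − 1206/46511·(0.983900+0.954900+0.927900+0.905000))/(1+1206/46511) = 4397/5000 ≈ 0.879400
step 6 [3y] zero: DF = P = 2187/2500 ≈ 0.874800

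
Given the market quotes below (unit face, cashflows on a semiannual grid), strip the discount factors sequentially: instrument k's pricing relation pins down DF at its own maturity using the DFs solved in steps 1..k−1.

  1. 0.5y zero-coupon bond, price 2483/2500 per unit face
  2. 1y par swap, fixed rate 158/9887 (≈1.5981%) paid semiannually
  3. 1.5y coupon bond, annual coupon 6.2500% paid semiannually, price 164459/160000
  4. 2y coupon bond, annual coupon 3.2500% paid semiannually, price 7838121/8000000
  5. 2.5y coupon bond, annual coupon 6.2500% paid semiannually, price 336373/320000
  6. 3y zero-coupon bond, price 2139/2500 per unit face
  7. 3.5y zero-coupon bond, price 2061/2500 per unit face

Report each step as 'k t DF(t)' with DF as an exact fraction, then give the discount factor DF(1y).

1 1/2 2483/2500
2 1 4921/5000
3 3/2 1171/1250
4 2 367/400
5 5/2 1129/1250
6 3 2139/2500
7 7/2 2061/2500
DF(1y) = 4921/5000 ≈ 0.984200

step 1 [0.5y] zero: DF = P = 2483/2500 ≈ 0.993200
step 2 [1y] swap r/2=79/9887: DF=(1 − 79/9887·(0.993200))/(1+79/9887) = 4921/5000 ≈ 0.984200
step 3 [1.5y] bond c/2=1/32: DF=(164459/160000 − 1/32·(0.993200+0.984200))/(1+1/32) = 1171/1250 ≈ 0.936800
step 4 [2y] bond c/2=13/800: DF=(7838121/8000000 − 13/800·(0.993200+0.984200+0.936800))/(1+13/800) = 367/400 ≈ 0.917500
step 5 [2.5y] bond c/2=1/32: DF=(336373/320000 − 1/32·(0.993200+0.984200+0.936800+0.917500))/(1+1/32) = 1129/1250 ≈ 0.903200
step 6 [3y] zero: DF = P = 2139/2500 ≈ 0.855600
step 7 [3.5y] zero: DF = P = 2061/2500 ≈ 0.824400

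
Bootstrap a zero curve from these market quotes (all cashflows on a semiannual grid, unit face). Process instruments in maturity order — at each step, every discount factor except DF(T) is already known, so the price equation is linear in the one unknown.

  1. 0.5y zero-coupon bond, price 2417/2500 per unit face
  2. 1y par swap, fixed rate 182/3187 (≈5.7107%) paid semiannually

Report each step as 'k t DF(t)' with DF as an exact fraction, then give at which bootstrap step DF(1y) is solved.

1 1/2 2417/2500
2 1 4727/5000
DF(1y) is solved at step 2

step 1 [0.5y] zero: DF = P = 2417/2500 ≈ 0.966800
step 2 [1y] swap r/2=91/3187: DF=(1 − 91/3187·(0.966800))/(1+91/3187) = 4727/5000 ≈ 0.945400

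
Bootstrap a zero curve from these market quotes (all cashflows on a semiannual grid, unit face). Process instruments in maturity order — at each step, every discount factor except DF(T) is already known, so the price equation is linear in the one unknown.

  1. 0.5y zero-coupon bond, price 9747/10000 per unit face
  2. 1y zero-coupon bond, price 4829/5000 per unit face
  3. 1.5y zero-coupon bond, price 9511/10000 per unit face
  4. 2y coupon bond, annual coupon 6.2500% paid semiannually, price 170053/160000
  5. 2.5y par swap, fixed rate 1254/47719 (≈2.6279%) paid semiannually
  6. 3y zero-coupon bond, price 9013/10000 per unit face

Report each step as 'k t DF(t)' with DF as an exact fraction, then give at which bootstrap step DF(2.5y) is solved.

1 1/2 9747/10000
2 1 4829/5000
3 3/2 9511/10000
4 2 943/1000
5 5/2 9373/10000
6 3 9013/10000
DF(2.5y) is solved at step 5

step 1 [0.5y] zero: DF = P = 9747/10000 ≈ 0.974700
step 2 [1y] zero: DF = P = 4829/5000 ≈ 0.965800
step 3 [1.5y] zero: DF = P = 9511/10000 ≈ 0.951100
step 4 [2y] bond c/2=1/32: DF=(170053/160000 − 1/32·(0.974700+0.965800+0.951100))/(1+1/32) = 943/1000 ≈ 0.943000
step 5 [2.5y] swap r/2=627/47719: DF=(1 − 627/47719·(0.974700+0.965800+0.951100+0.943000))/(1+627/47719) = 9373/10000 ≈ 0.937300
step 6 [3y] zero: DF = P = 9013/10000 ≈ 0.901300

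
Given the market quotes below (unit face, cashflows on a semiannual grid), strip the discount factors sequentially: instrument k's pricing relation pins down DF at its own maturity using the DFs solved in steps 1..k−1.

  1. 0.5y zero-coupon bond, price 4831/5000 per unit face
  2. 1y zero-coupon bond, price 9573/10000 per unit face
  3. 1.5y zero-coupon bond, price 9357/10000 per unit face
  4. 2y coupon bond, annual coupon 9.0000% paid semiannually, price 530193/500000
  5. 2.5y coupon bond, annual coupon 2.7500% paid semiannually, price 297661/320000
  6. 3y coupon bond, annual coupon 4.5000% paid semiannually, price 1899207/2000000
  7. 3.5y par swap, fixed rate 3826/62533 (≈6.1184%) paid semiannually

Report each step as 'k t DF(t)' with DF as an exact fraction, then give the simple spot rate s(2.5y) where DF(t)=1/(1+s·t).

step 1 [0.5y] zero: DF = P = 4831/5000 ≈ 0.966200
step 2 [1y] zero: DF = P = 9573/10000 ≈ 0.957300
step 3 [1.5y] zero: DF = P = 9357/10000 ≈ 0.935700
step 4 [2y] bond c/2=9/200: DF=(530193/500000 − 9/200·(0.966200+0.957300+0.935700))/(1+9/200) = 2229/2500 ≈ 0.891600
step 5 [2.5y] bond c/2=11/800: DF=(297661/320000 − 11/800·(0.966200+0.957300+0.935700+0.891600))/(1+11/800) = 8667/10000 ≈ 0.866700
step 6 [3y] bond c/2=9/400: DF=(1899207/2000000 − 9/400·(0.966200+0.957300+0.935700+0.891600+0.866700))/(1+9/400) = 8271/10000 ≈ 0.827100
step 7 [3.5y] swap r/2=1913/62533: DF=(1 − 1913/62533·(0.966200+0.957300+0.935700+0.891600+0.866700+0.827100))/(1+1913/62533) = 8087/10000 ≈ 0.808700

1 1/2 4831/5000
2 1 9573/10000
3 3/2 9357/10000
4 2 2229/2500
5 5/2 8667/10000
6 3 8271/10000
7 7/2 8087/10000
s(2.5y) = (1/(8667/10000) − 1)/(5/2) = 2666/43335 ≈ 6.1521%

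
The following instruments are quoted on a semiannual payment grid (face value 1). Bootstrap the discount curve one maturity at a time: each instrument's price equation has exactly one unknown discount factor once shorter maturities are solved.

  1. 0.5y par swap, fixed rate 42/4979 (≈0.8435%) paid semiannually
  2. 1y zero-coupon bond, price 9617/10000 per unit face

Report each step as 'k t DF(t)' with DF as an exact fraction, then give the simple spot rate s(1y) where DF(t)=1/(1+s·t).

step 1 [0.5y] swap r/2=21/4979: DF=(1 − 21/4979·(0))/(1+21/4979) = 4979/5000 ≈ 0.995800
step 2 [1y] zero: DF = P = 9617/10000 ≈ 0.961700

1 1/2 4979/5000
2 1 9617/10000
s(1y) = (1/(9617/10000) − 1)/(1) = 383/9617 ≈ 3.9825%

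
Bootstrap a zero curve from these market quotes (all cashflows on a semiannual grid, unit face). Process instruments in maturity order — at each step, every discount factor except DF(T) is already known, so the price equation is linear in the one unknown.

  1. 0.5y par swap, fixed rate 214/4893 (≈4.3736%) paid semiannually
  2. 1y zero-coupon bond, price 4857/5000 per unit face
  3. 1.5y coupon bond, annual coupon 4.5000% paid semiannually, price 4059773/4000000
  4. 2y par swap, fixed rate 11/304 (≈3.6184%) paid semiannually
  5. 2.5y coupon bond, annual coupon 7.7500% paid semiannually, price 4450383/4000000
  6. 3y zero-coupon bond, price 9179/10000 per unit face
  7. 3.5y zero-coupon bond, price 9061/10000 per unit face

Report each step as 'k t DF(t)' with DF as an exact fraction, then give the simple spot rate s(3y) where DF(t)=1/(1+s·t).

step 1 [0.5y] swap r/2=107/4893: DF=(1 − 107/4893·(0))/(1+107/4893) = 4893/5000 ≈ 0.978600
step 2 [1y] zero: DF = P = 4857/5000 ≈ 0.971400
step 3 [1.5y] bond c/2=9/400: DF=(4059773/4000000 − 9/400·(0.978600+0.971400))/(1+9/400) = 9497/10000 ≈ 0.949700
step 4 [2y] swap r/2=11/608: DF=(1 − 11/608·(0.978600+0.971400+0.949700))/(1+11/608) = 9307/10000 ≈ 0.930700
step 5 [2.5y] bond c/2=31/800: DF=(4450383/4000000 − 31/800·(0.978600+0.971400+0.949700+0.930700))/(1+31/800) = 4641/5000 ≈ 0.928200
step 6 [3y] zero: DF = P = 9179/10000 ≈ 0.917900
step 7 [3.5y] zero: DF = P = 9061/10000 ≈ 0.906100

1 1/2 4893/5000
2 1 4857/5000
3 3/2 9497/10000
4 2 9307/10000
5 5/2 4641/5000
6 3 9179/10000
7 7/2 9061/10000
s(3y) = (1/(9179/10000) − 1)/(3) = 821/27537 ≈ 2.9814%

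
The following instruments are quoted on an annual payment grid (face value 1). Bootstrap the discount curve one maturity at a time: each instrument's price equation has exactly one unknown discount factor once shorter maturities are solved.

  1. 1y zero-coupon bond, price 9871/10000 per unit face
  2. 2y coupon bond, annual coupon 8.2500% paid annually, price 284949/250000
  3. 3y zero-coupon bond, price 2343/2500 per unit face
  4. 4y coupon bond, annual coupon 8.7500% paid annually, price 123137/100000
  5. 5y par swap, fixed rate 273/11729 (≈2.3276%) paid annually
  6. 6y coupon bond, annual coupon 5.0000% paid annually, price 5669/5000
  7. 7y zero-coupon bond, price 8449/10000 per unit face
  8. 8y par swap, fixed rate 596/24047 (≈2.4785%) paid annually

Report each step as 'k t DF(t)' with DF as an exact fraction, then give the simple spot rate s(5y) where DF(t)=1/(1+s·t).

1 1 9871/10000
2 2 9777/10000
3 3 2343/2500
4 4 2247/2500
5 5 2227/2500
6 6 2141/2500
7 7 8449/10000
8 8 2053/2500
s(5y) = (1/(2227/2500) − 1)/(5) = 273/11135 ≈ 2.4517%

step 1 [1y] zero: DF = P = 9871/10000 ≈ 0.987100
step 2 [2y] bond c/1=33/400: DF=(284949/250000 − 33/400·(0.987100))/(1+33/400) = 9777/10000 ≈ 0.977700
step 3 [3y] zero: DF = P = 2343/2500 ≈ 0.937200
step 4 [4y] bond c/1=7/80: DF=(123137/100000 − 7/80·(0.987100+0.977700+0.937200))/(1+7/80) = 2247/2500 ≈ 0.898800
step 5 [5y] swap r/1=273/11729: DF=(1 − 273/11729·(0.987100+0.977700+0.937200+0.898800))/(1+273/11729) = 2227/2500 ≈ 0.890800
step 6 [6y] bond c/1=1/20: DF=(5669/5000 − 1/20·(0.987100+0.977700+0.937200+0.898800+0.890800))/(1+1/20) = 2141/2500 ≈ 0.856400
step 7 [7y] zero: DF = P = 8449/10000 ≈ 0.844900
step 8 [8y] swap r/1=596/24047: DF=(1 − 596/24047·(0.987100+0.977700+0.937200+0.898800+0.890800+0.856400+0.844900))/(1+596/24047) = 2053/2500 ≈ 0.821200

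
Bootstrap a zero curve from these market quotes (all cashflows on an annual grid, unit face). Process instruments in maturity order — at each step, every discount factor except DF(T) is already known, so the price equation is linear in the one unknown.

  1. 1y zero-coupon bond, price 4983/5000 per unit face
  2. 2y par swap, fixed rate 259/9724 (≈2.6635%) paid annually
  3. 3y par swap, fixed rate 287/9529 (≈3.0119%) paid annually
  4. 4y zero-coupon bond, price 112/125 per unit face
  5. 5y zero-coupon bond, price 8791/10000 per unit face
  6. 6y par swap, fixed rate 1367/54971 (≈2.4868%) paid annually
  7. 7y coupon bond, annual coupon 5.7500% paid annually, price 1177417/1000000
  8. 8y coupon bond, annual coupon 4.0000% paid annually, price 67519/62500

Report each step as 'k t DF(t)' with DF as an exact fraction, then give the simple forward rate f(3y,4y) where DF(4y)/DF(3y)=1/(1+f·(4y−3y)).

1 1 4983/5000
2 2 4741/5000
3 3 9139/10000
4 4 112/125
5 5 8791/10000
6 6 8633/10000
7 7 1629/2000
8 8 199/250
f(3y,4y) = ((9139/10000)/(112/125) − 1)/(1) = 179/8960 ≈ 1.9978%

step 1 [1y] zero: DF = P = 4983/5000 ≈ 0.996600
step 2 [2y] swap r/1=259/9724: DF=(1 − 259/9724·(0.996600))/(1+259/9724) = 4741/5000 ≈ 0.948200
step 3 [3y] swap r/1=287/9529: DF=(1 − 287/9529·(0.996600+0.948200))/(1+287/9529) = 9139/10000 ≈ 0.913900
step 4 [4y] zero: DF = P = 112/125 ≈ 0.896000
step 5 [5y] zero: DF = P = 8791/10000 ≈ 0.879100
step 6 [6y] swap r/1=1367/54971: DF=(1 − 1367/54971·(0.996600+0.948200+0.913900+0.896000+0.879100))/(1+1367/54971) = 8633/10000 ≈ 0.863300
step 7 [7y] bond c/1=23/400: DF=(1177417/1000000 − 23/400·(0.996600+0.948200+0.913900+0.896000+0.879100+0.863300))/(1+23/400) = 1629/2000 ≈ 0.814500
step 8 [8y] bond c/1=1/25: DF=(67519/62500 − 1/25·(0.996600+0.948200+0.913900+0.896000+0.879100+0.863300+0.814500))/(1+1/25) = 199/250 ≈ 0.796000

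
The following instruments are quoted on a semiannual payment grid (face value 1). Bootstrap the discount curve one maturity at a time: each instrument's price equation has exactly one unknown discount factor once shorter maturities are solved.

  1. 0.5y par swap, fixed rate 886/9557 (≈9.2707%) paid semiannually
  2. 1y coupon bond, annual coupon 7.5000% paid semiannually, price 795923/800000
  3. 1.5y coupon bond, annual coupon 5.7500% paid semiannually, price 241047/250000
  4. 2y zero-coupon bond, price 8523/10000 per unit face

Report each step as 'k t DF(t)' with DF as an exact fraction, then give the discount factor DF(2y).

step 1 [0.5y] swap r/2=443/9557: DF=(1 − 443/9557·(0))/(1+443/9557) = 9557/10000 ≈ 0.955700
step 2 [1y] bond c/2=3/80: DF=(795923/800000 − 3/80·(0.955700))/(1+3/80) = 2311/2500 ≈ 0.924400
step 3 [1.5y] bond c/2=23/800: DF=(241047/250000 − 23/800·(0.955700+0.924400))/(1+23/800) = 8847/10000 ≈ 0.884700
step 4 [2y] zero: DF = P = 8523/10000 ≈ 0.852300

1 1/2 9557/10000
2 1 2311/2500
3 3/2 8847/10000
4 2 8523/10000
DF(2y) = 8523/10000 ≈ 0.852300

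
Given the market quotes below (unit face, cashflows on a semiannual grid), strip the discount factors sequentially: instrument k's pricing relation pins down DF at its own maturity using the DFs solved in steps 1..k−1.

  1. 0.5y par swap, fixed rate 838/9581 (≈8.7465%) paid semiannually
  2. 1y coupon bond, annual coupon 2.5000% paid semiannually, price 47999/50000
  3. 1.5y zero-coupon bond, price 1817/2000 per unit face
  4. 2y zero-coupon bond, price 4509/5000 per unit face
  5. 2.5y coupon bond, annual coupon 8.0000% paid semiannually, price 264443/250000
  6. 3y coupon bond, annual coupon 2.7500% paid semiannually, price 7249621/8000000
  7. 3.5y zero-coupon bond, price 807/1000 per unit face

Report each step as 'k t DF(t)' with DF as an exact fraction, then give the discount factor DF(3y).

1 1/2 9581/10000
2 1 9363/10000
3 3/2 1817/2000
4 2 4509/5000
5 5/2 4373/5000
6 3 4159/5000
7 7/2 807/1000
DF(3y) = 4159/5000 ≈ 0.831800

step 1 [0.5y] swap r/2=419/9581: DF=(1 − 419/9581·(0))/(1+419/9581) = 9581/10000 ≈ 0.958100
step 2 [1y] bond c/2=1/80: DF=(47999/50000 − 1/80·(0.958100))/(1+1/80) = 9363/10000 ≈ 0.936300
step 3 [1.5y] zero: DF = P = 1817/2000 ≈ 0.908500
step 4 [2y] zero: DF = P = 4509/5000 ≈ 0.901800
step 5 [2.5y] bond c/2=1/25: DF=(264443/250000 − 1/25·(0.958100+0.936300+0.908500+0.901800))/(1+1/25) = 4373/5000 ≈ 0.874600
step 6 [3y] bond c/2=11/800: DF=(7249621/8000000 − 11/800·(0.958100+0.936300+0.908500+0.901800+0.874600))/(1+11/800) = 4159/5000 ≈ 0.831800
step 7 [3.5y] zero: DF = P = 807/1000 ≈ 0.807000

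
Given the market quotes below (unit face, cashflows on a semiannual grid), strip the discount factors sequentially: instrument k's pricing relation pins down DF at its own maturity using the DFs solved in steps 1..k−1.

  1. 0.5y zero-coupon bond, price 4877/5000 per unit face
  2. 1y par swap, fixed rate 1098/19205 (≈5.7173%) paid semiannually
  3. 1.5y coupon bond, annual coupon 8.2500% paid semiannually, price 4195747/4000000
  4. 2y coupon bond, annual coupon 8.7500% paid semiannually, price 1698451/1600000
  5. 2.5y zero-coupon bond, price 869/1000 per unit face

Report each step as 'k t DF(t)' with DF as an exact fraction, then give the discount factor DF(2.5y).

step 1 [0.5y] zero: DF = P = 4877/5000 ≈ 0.975400
step 2 [1y] swap r/2=549/19205: DF=(1 − 549/19205·(0.975400))/(1+549/19205) = 9451/10000 ≈ 0.945100
step 3 [1.5y] bond c/2=33/800: DF=(4195747/4000000 − 33/800·(0.975400+0.945100))/(1+33/800) = 9313/10000 ≈ 0.931300
step 4 [2y] bond c/2=7/160: DF=(1698451/1600000 − 7/160·(0.975400+0.945100+0.931300))/(1+7/160) = 359/400 ≈ 0.897500
step 5 [2.5y] zero: DF = P = 869/1000 ≈ 0.869000

1 1/2 4877/5000
2 1 9451/10000
3 3/2 9313/10000
4 2 359/400
5 5/2 869/1000
DF(2.5y) = 869/1000 ≈ 0.869000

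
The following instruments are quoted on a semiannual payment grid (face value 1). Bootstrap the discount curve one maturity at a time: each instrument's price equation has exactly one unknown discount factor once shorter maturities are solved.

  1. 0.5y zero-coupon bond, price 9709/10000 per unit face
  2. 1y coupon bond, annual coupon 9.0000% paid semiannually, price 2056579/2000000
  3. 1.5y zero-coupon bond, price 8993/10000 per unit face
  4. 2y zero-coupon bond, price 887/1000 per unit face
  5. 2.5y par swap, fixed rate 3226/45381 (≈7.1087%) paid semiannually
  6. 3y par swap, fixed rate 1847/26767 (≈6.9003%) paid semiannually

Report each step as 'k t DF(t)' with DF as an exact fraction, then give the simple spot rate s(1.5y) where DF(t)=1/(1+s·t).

1 1/2 9709/10000
2 1 4711/5000
3 3/2 8993/10000
4 2 887/1000
5 5/2 8387/10000
6 3 8153/10000
s(1.5y) = (1/(8993/10000) − 1)/(3/2) = 2014/26979 ≈ 7.4651%

step 1 [0.5y] zero: DF = P = 9709/10000 ≈ 0.970900
step 2 [1y] bond c/2=9/200: DF=(2056579/2000000 − 9/200·(0.970900))/(1+9/200) = 4711/5000 ≈ 0.942200
step 3 [1.5y] zero: DF = P = 8993/10000 ≈ 0.899300
step 4 [2y] zero: DF = P = 887/1000 ≈ 0.887000
step 5 [2.5y] swap r/2=1613/45381: DF=(1 − 1613/45381·(0.970900+0.942200+0.899300+0.887000))/(1+1613/45381) = 8387/10000 ≈ 0.838700
step 6 [3y] swap r/2=1847/53534: DF=(1 − 1847/53534·(0.970900+0.942200+0.899300+0.887000+0.838700))/(1+1847/53534) = 8153/10000 ≈ 0.815300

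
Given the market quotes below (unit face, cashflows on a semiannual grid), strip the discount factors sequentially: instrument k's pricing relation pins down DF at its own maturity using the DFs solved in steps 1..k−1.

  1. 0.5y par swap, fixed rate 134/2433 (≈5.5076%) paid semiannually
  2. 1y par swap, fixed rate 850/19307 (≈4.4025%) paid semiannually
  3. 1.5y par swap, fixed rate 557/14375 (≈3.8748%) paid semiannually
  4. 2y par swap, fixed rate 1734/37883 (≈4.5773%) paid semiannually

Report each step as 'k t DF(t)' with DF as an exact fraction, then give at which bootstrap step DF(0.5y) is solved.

step 1 [0.5y] swap r/2=67/2433: DF=(1 − 67/2433·(0))/(1+67/2433) = 2433/2500 ≈ 0.973200
step 2 [1y] swap r/2=425/19307: DF=(1 − 425/19307·(0.973200))/(1+425/19307) = 383/400 ≈ 0.957500
step 3 [1.5y] swap r/2=557/28750: DF=(1 − 557/28750·(0.973200+0.957500))/(1+557/28750) = 9443/10000 ≈ 0.944300
step 4 [2y] swap r/2=867/37883: DF=(1 − 867/37883·(0.973200+0.957500+0.944300))/(1+867/37883) = 9133/10000 ≈ 0.913300

1 1/2 2433/2500
2 1 383/400
3 3/2 9443/10000
4 2 9133/10000
DF(0.5y) is solved at step 1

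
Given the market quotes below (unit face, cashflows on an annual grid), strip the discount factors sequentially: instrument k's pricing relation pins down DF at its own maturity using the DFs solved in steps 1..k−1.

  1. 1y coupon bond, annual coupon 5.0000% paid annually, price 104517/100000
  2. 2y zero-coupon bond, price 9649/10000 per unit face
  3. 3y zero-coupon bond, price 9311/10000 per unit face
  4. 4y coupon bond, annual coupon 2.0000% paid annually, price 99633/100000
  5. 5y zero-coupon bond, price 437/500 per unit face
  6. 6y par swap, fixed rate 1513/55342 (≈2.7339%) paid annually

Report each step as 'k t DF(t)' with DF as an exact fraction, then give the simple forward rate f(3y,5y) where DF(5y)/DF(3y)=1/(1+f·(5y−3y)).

step 1 [1y] bond c/1=1/20: DF=(104517/100000 − 1/20·(0))/(1+1/20) = 4977/5000 ≈ 0.995400
step 2 [2y] zero: DF = P = 9649/10000 ≈ 0.964900
step 3 [3y] zero: DF = P = 9311/10000 ≈ 0.931100
step 4 [4y] bond c/1=1/50: DF=(99633/100000 − 1/50·(0.995400+0.964900+0.931100))/(1+1/50) = 9201/10000 ≈ 0.920100
step 5 [5y] zero: DF = P = 437/500 ≈ 0.874000
step 6 [6y] swap r/1=1513/55342: DF=(1 − 1513/55342·(0.995400+0.964900+0.931100+0.920100+0.874000))/(1+1513/55342) = 8487/10000 ≈ 0.848700

1 1 4977/5000
2 2 9649/10000
3 3 9311/10000
4 4 9201/10000
5 5 437/500
6 6 8487/10000
f(3y,5y) = ((9311/10000)/(437/500) − 1)/(2) = 571/17480 ≈ 3.2666%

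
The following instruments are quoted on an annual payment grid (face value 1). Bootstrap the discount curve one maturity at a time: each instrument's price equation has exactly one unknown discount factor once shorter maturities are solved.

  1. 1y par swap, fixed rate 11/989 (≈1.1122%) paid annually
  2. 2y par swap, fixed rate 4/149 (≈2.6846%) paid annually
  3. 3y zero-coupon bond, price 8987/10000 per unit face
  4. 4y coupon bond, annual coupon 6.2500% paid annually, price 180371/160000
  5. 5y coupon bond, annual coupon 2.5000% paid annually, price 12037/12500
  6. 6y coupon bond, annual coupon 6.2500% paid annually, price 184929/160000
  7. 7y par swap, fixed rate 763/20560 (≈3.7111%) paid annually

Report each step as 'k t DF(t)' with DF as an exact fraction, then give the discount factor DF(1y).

1 1 989/1000
2 2 237/250
3 3 8987/10000
4 4 4471/5000
5 5 1697/2000
6 6 1637/2000
7 7 7711/10000
DF(1y) = 989/1000 ≈ 0.989000

step 1 [1y] swap r/1=11/989: DF=(1 − 11/989·(0))/(1+11/989) = 989/1000 ≈ 0.989000
step 2 [2y] swap r/1=4/149: DF=(1 − 4/149·(0.989000))/(1+4/149) = 237/250 ≈ 0.948000
step 3 [3y] zero: DF = P = 8987/10000 ≈ 0.898700
step 4 [4y] bond c/1=1/16: DF=(180371/160000 − 1/16·(0.989000+0.948000+0.898700))/(1+1/16) = 4471/5000 ≈ 0.894200
step 5 [5y] bond c/1=1/40: DF=(12037/12500 − 1/40·(0.989000+0.948000+0.898700+0.894200))/(1+1/40) = 1697/2000 ≈ 0.848500
step 6 [6y] bond c/1=1/16: DF=(184929/160000 − 1/16·(0.989000+0.948000+0.898700+0.894200+0.848500))/(1+1/16) = 1637/2000 ≈ 0.818500
step 7 [7y] swap r/1=763/20560: DF=(1 − 763/20560·(0.989000+0.948000+0.898700+0.894200+0.848500+0.818500))/(1+763/20560) = 7711/10000 ≈ 0.771100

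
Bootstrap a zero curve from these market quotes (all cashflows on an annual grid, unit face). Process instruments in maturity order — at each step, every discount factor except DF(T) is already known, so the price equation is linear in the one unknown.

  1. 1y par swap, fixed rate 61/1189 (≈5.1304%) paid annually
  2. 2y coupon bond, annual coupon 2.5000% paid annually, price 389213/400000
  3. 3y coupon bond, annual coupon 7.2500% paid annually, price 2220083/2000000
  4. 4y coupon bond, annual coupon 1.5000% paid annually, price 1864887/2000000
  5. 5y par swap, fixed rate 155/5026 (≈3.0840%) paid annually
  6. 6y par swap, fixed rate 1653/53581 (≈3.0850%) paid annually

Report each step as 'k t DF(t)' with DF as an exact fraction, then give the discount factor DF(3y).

1 1 1189/1250
2 2 9261/10000
3 3 9081/10000
4 4 351/400
5 5 1721/2000
6 6 8347/10000
DF(3y) = 9081/10000 ≈ 0.908100

step 1 [1y] swap r/1=61/1189: DF=(1 − 61/1189·(0))/(1+61/1189) = 1189/1250 ≈ 0.951200
step 2 [2y] bond c/1=1/40: DF=(389213/400000 − 1/40·(0.951200))/(1+1/40) = 9261/10000 ≈ 0.926100
step 3 [3y] bond c/1=29/400: DF=(2220083/2000000 − 29/400·(0.951200+0.926100))/(1+29/400) = 9081/10000 ≈ 0.908100
step 4 [4y] bond c/1=3/200: DF=(1864887/2000000 − 3/200·(0.951200+0.926100+0.908100))/(1+3/200) = 351/400 ≈ 0.877500
step 5 [5y] swap r/1=155/5026: DF=(1 − 155/5026·(0.951200+0.926100+0.908100+0.877500))/(1+155/5026) = 1721/2000 ≈ 0.860500
step 6 [6y] swap r/1=1653/53581: DF=(1 − 1653/53581·(0.951200+0.926100+0.908100+0.877500+0.860500))/(1+1653/53581) = 8347/10000 ≈ 0.834700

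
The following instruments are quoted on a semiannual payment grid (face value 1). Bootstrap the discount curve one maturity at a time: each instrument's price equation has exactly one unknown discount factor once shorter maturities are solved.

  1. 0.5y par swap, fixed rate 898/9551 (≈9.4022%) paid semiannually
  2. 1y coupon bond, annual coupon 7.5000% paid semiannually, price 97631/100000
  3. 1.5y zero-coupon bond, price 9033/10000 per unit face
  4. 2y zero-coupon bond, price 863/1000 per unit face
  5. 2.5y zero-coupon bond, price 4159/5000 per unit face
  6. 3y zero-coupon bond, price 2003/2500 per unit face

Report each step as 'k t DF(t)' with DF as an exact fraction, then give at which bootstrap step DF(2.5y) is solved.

step 1 [0.5y] swap r/2=449/9551: DF=(1 − 449/9551·(0))/(1+449/9551) = 9551/10000 ≈ 0.955100
step 2 [1y] bond c/2=3/80: DF=(97631/100000 − 3/80·(0.955100))/(1+3/80) = 1813/2000 ≈ 0.906500
step 3 [1.5y] zero: DF = P = 9033/10000 ≈ 0.903300
step 4 [2y] zero: DF = P = 863/1000 ≈ 0.863000
step 5 [2.5y] zero: DF = P = 4159/5000 ≈ 0.831800
step 6 [3y] zero: DF = P = 2003/2500 ≈ 0.801200

1 1/2 9551/10000
2 1 1813/2000
3 3/2 9033/10000
4 2 863/1000
5 5/2 4159/5000
6 3 2003/2500
DF(2.5y) is solved at step 5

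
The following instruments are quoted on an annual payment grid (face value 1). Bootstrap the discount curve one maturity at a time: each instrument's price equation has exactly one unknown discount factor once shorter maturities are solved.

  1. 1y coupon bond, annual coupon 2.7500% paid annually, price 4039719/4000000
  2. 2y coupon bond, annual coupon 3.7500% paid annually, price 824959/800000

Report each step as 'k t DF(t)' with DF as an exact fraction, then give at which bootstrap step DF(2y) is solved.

1 1 9829/10000
2 2 599/625
DF(2y) is solved at step 2

step 1 [1y] bond c/1=11/400: DF=(4039719/4000000 − 11/400·(0))/(1+11/400) = 9829/10000 ≈ 0.982900
step 2 [2y] bond c/1=3/80: DF=(824959/800000 − 3/80·(0.982900))/(1+3/80) = 599/625 ≈ 0.958400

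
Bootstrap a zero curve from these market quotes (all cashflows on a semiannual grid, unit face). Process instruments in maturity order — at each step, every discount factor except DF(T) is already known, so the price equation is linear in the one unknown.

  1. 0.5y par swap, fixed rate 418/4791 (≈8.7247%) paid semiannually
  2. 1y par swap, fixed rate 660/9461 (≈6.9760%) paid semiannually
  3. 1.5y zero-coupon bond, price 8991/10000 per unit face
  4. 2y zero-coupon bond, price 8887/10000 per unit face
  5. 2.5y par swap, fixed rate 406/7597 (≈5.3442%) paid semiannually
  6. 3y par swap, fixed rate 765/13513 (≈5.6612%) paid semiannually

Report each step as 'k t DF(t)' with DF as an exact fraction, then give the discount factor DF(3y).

step 1 [0.5y] swap r/2=209/4791: DF=(1 − 209/4791·(0))/(1+209/4791) = 4791/5000 ≈ 0.958200
step 2 [1y] swap r/2=330/9461: DF=(1 − 330/9461·(0.958200))/(1+330/9461) = 467/500 ≈ 0.934000
step 3 [1.5y] zero: DF = P = 8991/10000 ≈ 0.899100
step 4 [2y] zero: DF = P = 8887/10000 ≈ 0.888700
step 5 [2.5y] swap r/2=203/7597: DF=(1 − 203/7597·(0.958200+0.934000+0.899100+0.888700))/(1+203/7597) = 4391/5000 ≈ 0.878200
step 6 [3y] swap r/2=765/27026: DF=(1 − 765/27026·(0.958200+0.934000+0.899100+0.888700+0.878200))/(1+765/27026) = 847/1000 ≈ 0.847000

1 1/2 4791/5000
2 1 467/500
3 3/2 8991/10000
4 2 8887/10000
5 5/2 4391/5000
6 3 847/1000
DF(3y) = 847/1000 ≈ 0.847000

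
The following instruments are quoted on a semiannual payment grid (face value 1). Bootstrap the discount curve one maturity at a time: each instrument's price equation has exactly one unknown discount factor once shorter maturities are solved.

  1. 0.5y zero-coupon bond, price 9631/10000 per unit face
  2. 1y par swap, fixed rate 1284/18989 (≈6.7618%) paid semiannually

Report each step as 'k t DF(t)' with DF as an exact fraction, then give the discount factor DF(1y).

1 1/2 9631/10000
2 1 4679/5000
DF(1y) = 4679/5000 ≈ 0.935800

step 1 [0.5y] zero: DF = P = 9631/10000 ≈ 0.963100
step 2 [1y] swap r/2=642/18989: DF=(1 − 642/18989·(0.963100))/(1+642/18989) = 4679/5000 ≈ 0.935800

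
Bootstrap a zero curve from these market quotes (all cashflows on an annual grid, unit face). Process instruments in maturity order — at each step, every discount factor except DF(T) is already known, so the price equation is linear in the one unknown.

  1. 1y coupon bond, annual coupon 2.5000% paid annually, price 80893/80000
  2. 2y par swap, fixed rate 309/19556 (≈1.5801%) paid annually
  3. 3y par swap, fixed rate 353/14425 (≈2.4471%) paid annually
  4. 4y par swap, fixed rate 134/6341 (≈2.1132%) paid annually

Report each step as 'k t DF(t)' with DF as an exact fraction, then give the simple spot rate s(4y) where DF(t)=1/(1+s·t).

1 1 1973/2000
2 2 9691/10000
3 3 4647/5000
4 4 2299/2500
s(4y) = (1/(2299/2500) − 1)/(4) = 201/9196 ≈ 2.1857%

step 1 [1y] bond c/1=1/40: DF=(80893/80000 − 1/40·(0))/(1+1/40) = 1973/2000 ≈ 0.986500
step 2 [2y] swap r/1=309/19556: DF=(1 − 309/19556·(0.986500))/(1+309/19556) = 9691/10000 ≈ 0.969100
step 3 [3y] swap r/1=353/14425: DF=(1 − 353/14425·(0.986500+0.969100))/(1+353/14425) = 4647/5000 ≈ 0.929400
step 4 [4y] swap r/1=134/6341: DF=(1 − 134/6341·(0.986500+0.969100+0.929400))/(1+134/6341) = 2299/2500 ≈ 0.919600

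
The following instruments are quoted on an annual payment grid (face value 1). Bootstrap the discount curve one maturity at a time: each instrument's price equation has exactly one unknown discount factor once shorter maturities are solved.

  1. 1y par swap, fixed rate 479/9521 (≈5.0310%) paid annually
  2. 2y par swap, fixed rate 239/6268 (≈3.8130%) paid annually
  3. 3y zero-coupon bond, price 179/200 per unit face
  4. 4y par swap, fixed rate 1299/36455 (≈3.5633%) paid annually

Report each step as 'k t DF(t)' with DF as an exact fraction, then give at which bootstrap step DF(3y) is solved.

1 1 9521/10000
2 2 9283/10000
3 3 179/200
4 4 8701/10000
DF(3y) is solved at step 3

step 1 [1y] swap r/1=479/9521: DF=(1 − 479/9521·(0))/(1+479/9521) = 9521/10000 ≈ 0.952100
step 2 [2y] swap r/1=239/6268: DF=(1 − 239/6268·(0.952100))/(1+239/6268) = 9283/10000 ≈ 0.928300
step 3 [3y] zero: DF = P = 179/200 ≈ 0.895000
step 4 [4y] swap r/1=1299/36455: DF=(1 − 1299/36455·(0.952100+0.928300+0.895000))/(1+1299/36455) = 8701/10000 ≈ 0.870100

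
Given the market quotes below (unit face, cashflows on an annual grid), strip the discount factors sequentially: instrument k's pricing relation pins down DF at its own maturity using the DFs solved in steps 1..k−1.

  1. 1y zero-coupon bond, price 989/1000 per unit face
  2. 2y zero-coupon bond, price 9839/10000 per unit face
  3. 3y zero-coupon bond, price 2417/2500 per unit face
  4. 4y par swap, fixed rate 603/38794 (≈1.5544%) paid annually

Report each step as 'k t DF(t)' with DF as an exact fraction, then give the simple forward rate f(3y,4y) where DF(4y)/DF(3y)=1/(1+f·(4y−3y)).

1 1 989/1000
2 2 9839/10000
3 3 2417/2500
4 4 9397/10000
f(3y,4y) = ((2417/2500)/(9397/10000) − 1)/(1) = 271/9397 ≈ 2.8839%

step 1 [1y] zero: DF = P = 989/1000 ≈ 0.989000
step 2 [2y] zero: DF = P = 9839/10000 ≈ 0.983900
step 3 [3y] zero: DF = P = 2417/2500 ≈ 0.966800
step 4 [4y] swap r/1=603/38794: DF=(1 − 603/38794·(0.989000+0.983900+0.966800))/(1+603/38794) = 9397/10000 ≈ 0.939700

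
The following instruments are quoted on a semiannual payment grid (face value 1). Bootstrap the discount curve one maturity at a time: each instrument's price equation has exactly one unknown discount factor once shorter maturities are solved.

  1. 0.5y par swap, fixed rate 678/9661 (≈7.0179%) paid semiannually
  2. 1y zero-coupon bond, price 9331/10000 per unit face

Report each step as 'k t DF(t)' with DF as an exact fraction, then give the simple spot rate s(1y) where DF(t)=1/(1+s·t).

1 1/2 9661/10000
2 1 9331/10000
s(1y) = (1/(9331/10000) − 1)/(1) = 669/9331 ≈ 7.1696%

step 1 [0.5y] swap r/2=339/9661: DF=(1 − 339/9661·(0))/(1+339/9661) = 9661/10000 ≈ 0.966100
step 2 [1y] zero: DF = P = 9331/10000 ≈ 0.933100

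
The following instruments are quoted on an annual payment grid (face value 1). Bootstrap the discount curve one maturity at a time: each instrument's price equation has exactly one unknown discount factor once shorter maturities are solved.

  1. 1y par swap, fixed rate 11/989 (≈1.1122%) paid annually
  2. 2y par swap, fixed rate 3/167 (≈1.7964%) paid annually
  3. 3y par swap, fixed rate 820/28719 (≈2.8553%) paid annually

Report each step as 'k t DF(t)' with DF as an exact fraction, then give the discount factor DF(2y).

step 1 [1y] swap r/1=11/989: DF=(1 − 11/989·(0))/(1+11/989) = 989/1000 ≈ 0.989000
step 2 [2y] swap r/1=3/167: DF=(1 − 3/167·(0.989000))/(1+3/167) = 9649/10000 ≈ 0.964900
step 3 [3y] swap r/1=820/28719: DF=(1 − 820/28719·(0.989000+0.964900))/(1+820/28719) = 459/500 ≈ 0.918000

1 1 989/1000
2 2 9649/10000
3 3 459/500
DF(2y) = 9649/10000 ≈ 0.964900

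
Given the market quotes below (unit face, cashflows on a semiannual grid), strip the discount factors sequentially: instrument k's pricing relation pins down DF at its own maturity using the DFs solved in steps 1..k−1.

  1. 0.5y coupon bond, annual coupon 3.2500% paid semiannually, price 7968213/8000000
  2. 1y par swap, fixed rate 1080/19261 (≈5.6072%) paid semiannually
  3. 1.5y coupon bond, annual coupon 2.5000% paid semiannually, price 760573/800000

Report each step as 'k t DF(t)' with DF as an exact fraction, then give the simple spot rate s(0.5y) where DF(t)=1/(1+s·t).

1 1/2 9801/10000
2 1 473/500
3 3/2 572/625
s(0.5y) = (1/(9801/10000) − 1)/(1/2) = 398/9801 ≈ 4.0608%

step 1 [0.5y] bond c/2=13/800: DF=(7968213/8000000 − 13/800·(0))/(1+13/800) = 9801/10000 ≈ 0.980100
step 2 [1y] swap r/2=540/19261: DF=(1 − 540/19261·(0.980100))/(1+540/19261) = 473/500 ≈ 0.946000
step 3 [1.5y] bond c/2=1/80: DF=(760573/800000 − 1/80·(0.980100+0.946000))/(1+1/80) = 572/625 ≈ 0.915200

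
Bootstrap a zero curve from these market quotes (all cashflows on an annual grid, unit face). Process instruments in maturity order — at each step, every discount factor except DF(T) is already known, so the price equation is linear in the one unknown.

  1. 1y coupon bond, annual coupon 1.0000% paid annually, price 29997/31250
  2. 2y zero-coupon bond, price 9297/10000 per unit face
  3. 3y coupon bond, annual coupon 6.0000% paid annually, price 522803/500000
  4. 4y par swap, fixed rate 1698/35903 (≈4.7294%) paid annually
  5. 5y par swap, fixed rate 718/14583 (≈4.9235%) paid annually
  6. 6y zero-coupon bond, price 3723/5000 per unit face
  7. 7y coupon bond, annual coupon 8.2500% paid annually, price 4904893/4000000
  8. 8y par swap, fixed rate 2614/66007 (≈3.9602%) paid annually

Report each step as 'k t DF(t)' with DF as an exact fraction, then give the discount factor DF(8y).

1 1 594/625
2 2 9297/10000
3 3 22/25
4 4 4151/5000
5 5 3923/5000
6 6 3723/5000
7 7 3713/5000
8 8 3693/5000
DF(8y) = 3693/5000 ≈ 0.738600

step 1 [1y] bond c/1=1/100: DF=(29997/31250 − 1/100·(0))/(1+1/100) = 594/625 ≈ 0.950400
step 2 [2y] zero: DF = P = 9297/10000 ≈ 0.929700
step 3 [3y] bond c/1=3/50: DF=(522803/500000 − 3/50·(0.950400+0.929700))/(1+3/50) = 22/25 ≈ 0.880000
step 4 [4y] swap r/1=1698/35903: DF=(1 − 1698/35903·(0.950400+0.929700+0.880000))/(1+1698/35903) = 4151/5000 ≈ 0.830200
step 5 [5y] swap r/1=718/14583: DF=(1 − 718/14583·(0.950400+0.929700+0.880000+0.830200))/(1+718/14583) = 3923/5000 ≈ 0.784600
step 6 [6y] zero: DF = P = 3723/5000 ≈ 0.744600
step 7 [7y] bond c/1=33/400: DF=(4904893/4000000 − 33/400·(0.950400+0.929700+0.880000+0.830200+0.784600+0.744600))/(1+33/400) = 3713/5000 ≈ 0.742600
step 8 [8y] swap r/1=2614/66007: DF=(1 − 2614/66007·(0.950400+0.929700+0.880000+0.830200+0.784600+0.744600+0.742600))/(1+2614/66007) = 3693/5000 ≈ 0.738600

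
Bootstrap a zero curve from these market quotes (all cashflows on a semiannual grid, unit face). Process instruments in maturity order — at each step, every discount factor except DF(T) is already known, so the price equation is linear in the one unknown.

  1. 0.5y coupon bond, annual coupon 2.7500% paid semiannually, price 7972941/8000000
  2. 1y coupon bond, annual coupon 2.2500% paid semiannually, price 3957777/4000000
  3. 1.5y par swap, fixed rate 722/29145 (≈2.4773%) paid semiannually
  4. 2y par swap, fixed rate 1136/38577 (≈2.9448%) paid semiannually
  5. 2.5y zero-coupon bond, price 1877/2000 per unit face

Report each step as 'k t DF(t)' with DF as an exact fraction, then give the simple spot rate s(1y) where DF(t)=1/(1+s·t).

step 1 [0.5y] bond c/2=11/800: DF=(7972941/8000000 − 11/800·(0))/(1+11/800) = 9831/10000 ≈ 0.983100
step 2 [1y] bond c/2=9/800: DF=(3957777/4000000 − 9/800·(0.983100))/(1+9/800) = 387/400 ≈ 0.967500
step 3 [1.5y] swap r/2=361/29145: DF=(1 − 361/29145·(0.983100+0.967500))/(1+361/29145) = 9639/10000 ≈ 0.963900
step 4 [2y] swap r/2=568/38577: DF=(1 − 568/38577·(0.983100+0.967500+0.963900))/(1+568/38577) = 1179/1250 ≈ 0.943200
step 5 [2.5y] zero: DF = P = 1877/2000 ≈ 0.938500

1 1/2 9831/10000
2 1 387/400
3 3/2 9639/10000
4 2 1179/1250
5 5/2 1877/2000
s(1y) = (1/(387/400) − 1)/(1) = 13/387 ≈ 3.3592%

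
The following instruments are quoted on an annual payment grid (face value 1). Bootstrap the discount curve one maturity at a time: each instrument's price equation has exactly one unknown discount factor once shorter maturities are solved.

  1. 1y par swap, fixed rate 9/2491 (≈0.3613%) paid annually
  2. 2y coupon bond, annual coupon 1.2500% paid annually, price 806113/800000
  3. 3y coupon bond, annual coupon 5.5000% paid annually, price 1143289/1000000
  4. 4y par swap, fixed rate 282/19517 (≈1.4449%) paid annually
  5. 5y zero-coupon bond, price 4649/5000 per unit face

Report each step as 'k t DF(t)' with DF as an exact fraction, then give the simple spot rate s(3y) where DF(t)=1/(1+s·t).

step 1 [1y] swap r/1=9/2491: DF=(1 − 9/2491·(0))/(1+9/2491) = 2491/2500 ≈ 0.996400
step 2 [2y] bond c/1=1/80: DF=(806113/800000 − 1/80·(0.996400))/(1+1/80) = 9829/10000 ≈ 0.982900
step 3 [3y] bond c/1=11/200: DF=(1143289/1000000 − 11/200·(0.996400+0.982900))/(1+11/200) = 1961/2000 ≈ 0.980500
step 4 [4y] swap r/1=282/19517: DF=(1 − 282/19517·(0.996400+0.982900+0.980500))/(1+282/19517) = 2359/2500 ≈ 0.943600
step 5 [5y] zero: DF = P = 4649/5000 ≈ 0.929800

1 1 2491/2500
2 2 9829/10000
3 3 1961/2000
4 4 2359/2500
5 5 4649/5000
s(3y) = (1/(1961/2000) − 1)/(3) = 13/1961 ≈ 0.6629%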